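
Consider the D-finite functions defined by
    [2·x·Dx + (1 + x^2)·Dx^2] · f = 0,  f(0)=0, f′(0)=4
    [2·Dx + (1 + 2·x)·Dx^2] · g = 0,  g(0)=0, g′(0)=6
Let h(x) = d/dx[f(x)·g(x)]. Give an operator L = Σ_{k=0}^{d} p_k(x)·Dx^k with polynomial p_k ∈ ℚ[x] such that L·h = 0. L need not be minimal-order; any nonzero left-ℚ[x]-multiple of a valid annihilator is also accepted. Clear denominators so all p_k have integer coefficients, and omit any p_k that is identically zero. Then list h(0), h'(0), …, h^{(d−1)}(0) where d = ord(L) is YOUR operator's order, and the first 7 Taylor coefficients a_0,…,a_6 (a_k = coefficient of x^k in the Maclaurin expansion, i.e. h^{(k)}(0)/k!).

f: a_k = 0, 4, 0, -4/3, 0, 4/5, 0, …
g: a_k = 0, 6, -6, 8, -12, 96/5, -32, …
h₀=f·g: eliminate ⇒ L₀, order ≤ 2·2.
Derive L from L₀ (diff closure).
L = (24 + 80·x + 88·x^2 + 240·x^3 + 240·x^4 + 208·x^5 + 16·x^7) + (12 + 80·x + 332·x^2 + 608·x^3 + 880·x^4 + 744·x^5 + 560·x^6 + 24·x^7 + 56·x^8)·Dx + (12 + 52·x + 168·x^2 + 372·x^3 + 516·x^4 + 564·x^5 + 384·x^6 + 276·x^7 + 24·x^8 + 32·x^9)·Dx^2 + (2 + 12·x + 34·x^2 + 64·x^3 + 87·x^4 + 96·x^5 + 84·x^6 + 48·x^7 + 33·x^8 + 4·x^9 + 4·x^10)·Dx^3  (order 3).
h: a_k = 0, 48, -72, 96, -200, 2128/5, -4088/5, …
ICs: h(0) = 0, h′(0) = 48, h′′(0) = -144.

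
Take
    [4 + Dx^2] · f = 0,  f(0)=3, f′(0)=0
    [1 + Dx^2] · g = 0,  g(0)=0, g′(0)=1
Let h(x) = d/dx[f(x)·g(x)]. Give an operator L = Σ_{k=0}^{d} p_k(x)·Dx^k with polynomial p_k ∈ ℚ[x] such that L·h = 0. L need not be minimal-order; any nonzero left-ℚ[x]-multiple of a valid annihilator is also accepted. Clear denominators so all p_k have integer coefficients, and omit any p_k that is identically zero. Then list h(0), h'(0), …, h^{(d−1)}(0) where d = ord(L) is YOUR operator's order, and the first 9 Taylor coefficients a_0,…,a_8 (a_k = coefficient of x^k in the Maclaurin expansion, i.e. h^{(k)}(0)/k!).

f: a_k = 3, 0, -6, 0, 2, 0, -4/15, 0, 2/105, …
g: a_k = 0, 1, 0, -1/6, 0, 1/120, 0, -1/5040, 0, …
h₀=f·g: eliminate ⇒ L₀, order ≤ 2·2.
Differentiate: ansatz ord ≤ ord L₀ ⇒ L.
L = 9 + 10·Dx^2 + Dx^4  (order 4).
h: a_k = 3, 0, -39/2, 0, 121/8, 0, -1093/240, 0, 9841/13440, …
ICs: h(0) = 3, h′(0) = 0, h′′(0) = -39, h′′′(0) = 0.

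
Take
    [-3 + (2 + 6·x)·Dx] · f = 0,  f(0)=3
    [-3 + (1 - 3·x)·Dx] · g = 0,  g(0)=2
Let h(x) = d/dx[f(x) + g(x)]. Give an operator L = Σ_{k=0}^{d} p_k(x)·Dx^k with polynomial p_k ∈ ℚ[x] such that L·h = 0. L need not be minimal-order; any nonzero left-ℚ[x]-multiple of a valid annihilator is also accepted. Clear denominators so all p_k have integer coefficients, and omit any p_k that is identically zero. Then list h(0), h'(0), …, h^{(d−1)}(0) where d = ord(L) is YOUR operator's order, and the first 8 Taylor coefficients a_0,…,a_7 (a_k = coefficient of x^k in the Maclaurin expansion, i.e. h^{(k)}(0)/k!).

L = (-162 - 162·x) + (-63 - 486·x - 567·x^2)·Dx + (10 + 18·x - 90·x^2 - 162·x^3)·Dx^2  (order 2).
h: a_k = 21/2, 117/4, 2835/16, 19521/32, 647595/256, 4341195/512, 64221255/2048, 421537689/4096, …
ICs: h(0) = 21/2, h′(0) = 117/4.

f: a_k = 3, 9/2, -27/8, 81/16, -1215/128, 5103/256, -45927/1024, 216513/2048, …
g: a_k = 2, 6, 18, 54, 162, 486, 1458, 4374, …
L₀ := lclm(L_f,L_g); ord L₀ ≤ 1+1.
Derive L from L₀ (diff closure).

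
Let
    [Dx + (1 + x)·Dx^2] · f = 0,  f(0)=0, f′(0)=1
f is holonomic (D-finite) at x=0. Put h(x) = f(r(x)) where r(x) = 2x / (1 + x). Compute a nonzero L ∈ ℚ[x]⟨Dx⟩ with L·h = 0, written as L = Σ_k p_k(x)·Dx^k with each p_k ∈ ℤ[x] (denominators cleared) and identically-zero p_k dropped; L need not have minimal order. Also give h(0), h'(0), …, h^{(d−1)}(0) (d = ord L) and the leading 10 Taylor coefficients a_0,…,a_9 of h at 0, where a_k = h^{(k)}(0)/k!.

f: a_k = 0, 1, -1/2, 1/3, -1/4, 1/5, -1/6, 1/7, -1/8, 1/9, …
L₀ from L_f via x↦r, Dx↦r'^{-1}Dx.
L = (4 + 6·x)·Dx + (1 + 4·x + 3·x^2)·Dx^2  (order 2).
h: a_k = 0, 2, -4, 26/3, -20, 242/5, -364/3, 2186/7, -820, 19682/9, …
ICs: h(0) = 0, h′(0) = 2.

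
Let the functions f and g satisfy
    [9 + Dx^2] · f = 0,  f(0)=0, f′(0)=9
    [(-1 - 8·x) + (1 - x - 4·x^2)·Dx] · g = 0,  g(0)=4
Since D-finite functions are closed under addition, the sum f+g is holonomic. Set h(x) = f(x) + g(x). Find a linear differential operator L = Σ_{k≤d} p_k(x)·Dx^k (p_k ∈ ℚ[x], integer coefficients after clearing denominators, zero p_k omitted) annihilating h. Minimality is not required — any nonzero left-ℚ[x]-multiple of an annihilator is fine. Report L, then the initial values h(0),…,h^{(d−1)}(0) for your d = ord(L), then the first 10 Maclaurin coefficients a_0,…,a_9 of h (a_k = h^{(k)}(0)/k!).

L = (-567 - 4806·x - 3321·x^2 - 9936·x^3 - 6480·x^4 - 10368·x^5) + (171 - 117·x - 441·x^2 + 135·x^3 - 540·x^4 - 3888·x^5 - 5184·x^6)·Dx + (-63 - 534·x - 369·x^2 - 1104·x^3 - 720·x^4 - 1152·x^5)·Dx^2 + (19 - 13·x - 49·x^2 + 15·x^3 - 60·x^4 - 432·x^5 - 576·x^6)·Dx^3  (order 3).
h: a_k = 4, 13, 20, 45/2, 116, 10643/40, 724, 987111/560, 4660, 52488409/4480, …
ICs: h(0) = 4, h′(0) = 13, h′′(0) = 40.

f: a_k = 0, 9, 0, -27/2, 0, 243/40, 0, -729/560, 0, 729/4480, …
g: a_k = 4, 4, 20, 36, 116, 260, 724, 1764, 4660, 11716, …
Sum ⇒ L₀ = lclm(L_f,L_g) in ℚ(x)⟨Dx⟩.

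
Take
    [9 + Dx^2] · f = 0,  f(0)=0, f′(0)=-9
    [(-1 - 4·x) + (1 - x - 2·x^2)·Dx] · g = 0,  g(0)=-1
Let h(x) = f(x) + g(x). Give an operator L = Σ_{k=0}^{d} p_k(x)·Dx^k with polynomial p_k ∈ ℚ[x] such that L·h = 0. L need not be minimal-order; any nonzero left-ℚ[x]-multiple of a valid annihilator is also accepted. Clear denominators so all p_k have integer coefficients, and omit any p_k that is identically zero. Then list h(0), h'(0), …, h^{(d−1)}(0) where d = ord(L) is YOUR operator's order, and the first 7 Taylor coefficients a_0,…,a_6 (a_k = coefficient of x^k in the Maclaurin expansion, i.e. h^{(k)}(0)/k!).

f: a_k = 0, -9, 0, 27/2, 0, -243/40, 0, …
g: a_k = -1, -1, -3, -5, -11, -21, -43, …
Weyl lclm of L_f,L_g ⇒ L₀ (ord ≤ 3).
L = (-117 - 486·x - 135·x^2 - 360·x^3 - 540·x^4 - 432·x^5) + (45 - 63·x - 81·x^2 + 153·x^3 + 18·x^4 - 324·x^5 - 216·x^6)·Dx + (-13 - 54·x - 15·x^2 - 40·x^3 - 60·x^4 - 48·x^5)·Dx^2 + (5 - 7·x - 9·x^2 + 17·x^3 + 2·x^4 - 36·x^5 - 24·x^6)·Dx^3  (order 3).
h: a_k = -1, -10, -3, 17/2, -11, -1083/40, -43, …
ICs: h(0) = -1, h′(0) = -10, h′′(0) = -6.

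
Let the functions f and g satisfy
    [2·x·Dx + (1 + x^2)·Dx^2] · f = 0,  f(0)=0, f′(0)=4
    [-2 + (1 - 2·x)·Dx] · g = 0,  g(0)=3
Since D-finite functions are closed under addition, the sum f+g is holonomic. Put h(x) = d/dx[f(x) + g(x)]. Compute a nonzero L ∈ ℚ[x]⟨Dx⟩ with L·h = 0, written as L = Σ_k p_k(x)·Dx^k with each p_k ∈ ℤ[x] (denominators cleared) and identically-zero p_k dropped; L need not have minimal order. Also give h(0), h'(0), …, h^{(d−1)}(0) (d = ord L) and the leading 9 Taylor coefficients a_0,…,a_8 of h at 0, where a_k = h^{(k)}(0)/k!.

L = (4 - 32·x - 12·x^2) + (-13 + 4·x - 25·x^2 - 12·x^3)·Dx + (2 - 3·x - 3·x^3 - 2·x^4)·Dx^2  (order 2).
h: a_k = 10, 24, 68, 192, 484, 1152, 2684, 6144, 13828, …
ICs: h(0) = 10, h′(0) = 24.

f: a_k = 0, 4, 0, -4/3, 0, 4/5, 0, -4/7, 0, …
g: a_k = 3, 6, 12, 24, 48, 96, 192, 384, 768, …
L₀ := lclm(L_f,L_g); ord L₀ ≤ 2+1.
Differentiate: ansatz ord ≤ ord L₀ ⇒ L.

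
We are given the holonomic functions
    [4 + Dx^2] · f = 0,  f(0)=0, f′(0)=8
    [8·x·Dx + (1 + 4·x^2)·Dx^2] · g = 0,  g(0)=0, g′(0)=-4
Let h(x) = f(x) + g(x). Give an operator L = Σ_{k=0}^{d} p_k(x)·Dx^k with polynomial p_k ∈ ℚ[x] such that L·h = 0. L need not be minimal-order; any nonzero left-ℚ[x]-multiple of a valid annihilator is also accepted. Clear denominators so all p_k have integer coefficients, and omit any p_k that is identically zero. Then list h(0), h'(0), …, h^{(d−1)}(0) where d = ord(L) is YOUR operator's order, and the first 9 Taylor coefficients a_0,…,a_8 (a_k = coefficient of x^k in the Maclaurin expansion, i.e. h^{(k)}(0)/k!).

f: a_k = 0, 8, 0, -16/3, 0, 16/15, 0, -32/315, 0, …
g: a_k = 0, -4, 0, 16/3, 0, -64/5, 0, 256/7, 0, …
f+g: L₀ = lclm(L_f,L_g), ord ≤ 2+2.
L = (-352·x + 1792·x^3 + 512·x^5)·Dx + (-4 + 112·x^2 + 576·x^4 + 256·x^6)·Dx^2 + (-88·x + 448·x^3 + 128·x^5)·Dx^3 + (-1 + 28·x^2 + 144·x^4 + 64·x^6)·Dx^4  (order 4).
h: a_k = 0, 4, 0, 0, 0, -176/15, 0, 11488/315, 0, …
ICs: h(0) = 0, h′(0) = 4, h′′(0) = 0, h′′′(0) = 0.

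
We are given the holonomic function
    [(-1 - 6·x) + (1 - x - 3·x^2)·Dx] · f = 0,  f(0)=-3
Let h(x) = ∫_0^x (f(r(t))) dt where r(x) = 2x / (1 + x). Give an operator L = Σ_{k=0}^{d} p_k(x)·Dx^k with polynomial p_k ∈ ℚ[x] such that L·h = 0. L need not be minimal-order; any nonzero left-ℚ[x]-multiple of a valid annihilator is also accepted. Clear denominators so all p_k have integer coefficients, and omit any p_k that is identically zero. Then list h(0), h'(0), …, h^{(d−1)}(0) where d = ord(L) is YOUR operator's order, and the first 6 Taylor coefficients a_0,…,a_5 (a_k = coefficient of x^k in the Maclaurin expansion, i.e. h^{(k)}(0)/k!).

L = (2 + 26·x)·Dx + (-1 - x + 13·x^2 + 13·x^3)·Dx^2  (order 2).
h: a_k = 0, -3, -3, -14, -39/2, -546/5, …
ICs: h(0) = 0, h′(0) = -3.

f: a_k = -3, -3, -12, -21, -57, -120, …
L₀ from L_f via x↦r, Dx↦r'^{-1}Dx.
h=∫h₀ ⇒ L = L₀·Dx.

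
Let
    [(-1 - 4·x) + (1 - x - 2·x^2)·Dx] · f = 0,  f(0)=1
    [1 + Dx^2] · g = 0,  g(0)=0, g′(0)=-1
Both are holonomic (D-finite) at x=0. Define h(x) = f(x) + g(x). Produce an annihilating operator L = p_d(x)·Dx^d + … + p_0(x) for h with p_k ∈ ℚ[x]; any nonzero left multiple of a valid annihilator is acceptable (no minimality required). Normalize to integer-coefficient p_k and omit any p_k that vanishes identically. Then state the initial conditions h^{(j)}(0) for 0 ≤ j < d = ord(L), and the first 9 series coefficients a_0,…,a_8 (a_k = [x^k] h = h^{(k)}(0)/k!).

f: a_k = 1, 1, 3, 5, 11, 21, 43, 85, 171, …
g: a_k = 0, -1, 0, 1/6, 0, -1/120, 0, 1/5040, 0, …
Sum ⇒ L₀ = lclm(L_f,L_g) in ℚ(x)⟨Dx⟩.
L = (31 + 146·x + 133·x^2 + 184·x^3 + 20·x^4 + 16·x^5) + (-7 - 3·x + 3·x^2 + 37·x^3 + 42·x^4 + 12·x^5 + 8·x^6)·Dx + (31 + 146·x + 133·x^2 + 184·x^3 + 20·x^4 + 16·x^5)·Dx^2 + (-7 - 3·x + 3·x^2 + 37·x^3 + 42·x^4 + 12·x^5 + 8·x^6)·Dx^3  (order 3).
h: a_k = 1, 0, 3, 31/6, 11, 2519/120, 43, 428401/5040, 171, …
ICs: h(0) = 1, h′(0) = 0, h′′(0) = 6.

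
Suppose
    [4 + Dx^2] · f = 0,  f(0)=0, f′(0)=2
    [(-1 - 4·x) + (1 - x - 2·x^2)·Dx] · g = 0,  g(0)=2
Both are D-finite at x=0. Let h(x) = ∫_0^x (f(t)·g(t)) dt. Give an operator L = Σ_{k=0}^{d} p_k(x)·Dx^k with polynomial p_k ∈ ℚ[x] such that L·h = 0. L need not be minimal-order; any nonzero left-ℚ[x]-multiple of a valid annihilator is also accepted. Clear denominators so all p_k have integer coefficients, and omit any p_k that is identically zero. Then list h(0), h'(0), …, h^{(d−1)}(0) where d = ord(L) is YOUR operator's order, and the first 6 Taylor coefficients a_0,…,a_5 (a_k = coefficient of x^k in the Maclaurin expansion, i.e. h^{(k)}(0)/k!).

f: a_k = 0, 2, 0, -4/3, 0, 4/15, …
g: a_k = 2, 2, 6, 10, 22, 42, …
Sym-product of L_f,L_g gives L₀ (≤ ord 2).
∫: right-multiply L₀ by Dx.
L = (4·x + 8·x^2)·Dx + (2 + 8·x)·Dx^2 + (-1 + x + 2·x^2)·Dx^3  (order 3).
h: a_k = 0, 0, 2, 4/3, 7/3, 52/15, …
ICs: h(0) = 0, h′(0) = 0, h′′(0) = 4.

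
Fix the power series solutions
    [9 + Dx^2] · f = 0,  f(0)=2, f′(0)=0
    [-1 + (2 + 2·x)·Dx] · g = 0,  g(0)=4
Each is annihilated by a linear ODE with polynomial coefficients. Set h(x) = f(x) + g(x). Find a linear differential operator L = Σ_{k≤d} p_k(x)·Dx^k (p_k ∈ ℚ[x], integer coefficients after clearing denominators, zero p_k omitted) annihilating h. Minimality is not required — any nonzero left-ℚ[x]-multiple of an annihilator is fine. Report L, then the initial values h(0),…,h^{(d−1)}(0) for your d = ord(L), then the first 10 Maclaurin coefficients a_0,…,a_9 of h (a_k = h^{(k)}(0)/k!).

L = (-351 - 648·x - 324·x^2) + (630 + 1926·x + 1944·x^2 + 648·x^3)·Dx + (-39 - 72·x - 36·x^2)·Dx^2 + (70 + 214·x + 216·x^2 + 72·x^3)·Dx^3  (order 3).
h: a_k = 6, 2, -19/2, 1/4, 211/32, 7/64, -2697/1280, 33/512, 78297/286720, 715/16384, …
ICs: h(0) = 6, h′(0) = 2, h′′(0) = -19.

f: a_k = 2, 0, -9, 0, 27/4, 0, -81/40, 0, 729/2240, 0, …
g: a_k = 4, 2, -1/2, 1/4, -5/32, 7/64, -21/256, 33/512, -429/8192, 715/16384, …
h₀=f+g: left-lcm gives L₀, ord ≤ 3.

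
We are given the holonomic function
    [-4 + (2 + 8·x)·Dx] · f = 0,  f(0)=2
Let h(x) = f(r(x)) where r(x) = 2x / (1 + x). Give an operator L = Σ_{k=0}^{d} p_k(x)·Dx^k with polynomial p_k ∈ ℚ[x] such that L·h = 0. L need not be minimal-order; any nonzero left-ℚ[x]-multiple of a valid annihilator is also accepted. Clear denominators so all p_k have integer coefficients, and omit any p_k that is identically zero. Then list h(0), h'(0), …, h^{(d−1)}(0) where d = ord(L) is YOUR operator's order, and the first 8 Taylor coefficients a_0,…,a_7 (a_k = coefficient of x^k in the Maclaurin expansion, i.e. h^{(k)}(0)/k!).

f: a_k = 2, 4, -4, 8, -20, 56, -168, 528, …
Substitute x→r, Dx→(1/r')Dx; clear ⇒ L₀.
L = -4 + (1 + 10·x + 9·x^2)·Dx  (order 1).
h: a_k = 2, 8, -24, 104, -568, 3528, -23640, 166440, …
ICs: h(0) = 2.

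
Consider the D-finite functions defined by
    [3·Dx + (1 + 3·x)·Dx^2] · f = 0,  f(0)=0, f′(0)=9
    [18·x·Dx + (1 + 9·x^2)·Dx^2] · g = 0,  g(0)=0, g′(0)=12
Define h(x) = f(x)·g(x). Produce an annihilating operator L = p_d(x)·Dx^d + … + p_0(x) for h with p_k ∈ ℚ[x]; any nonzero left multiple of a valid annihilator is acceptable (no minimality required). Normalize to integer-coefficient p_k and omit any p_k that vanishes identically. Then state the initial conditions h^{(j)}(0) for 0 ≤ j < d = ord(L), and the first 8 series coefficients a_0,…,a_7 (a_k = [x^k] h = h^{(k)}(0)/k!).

f: a_k = 0, 9, -27/2, 27, -243/4, 729/5, -729/2, 6561/7, …
g: a_k = 0, 12, 0, -36, 0, 972/5, 0, -8748/7, …
f·g: L₀ = L_f ⊗_s L_g, ord ≤ 2·2.
L = (648 + 3564·x + 19440·x^2 + 113724·x^3 + 262440·x^4 + 341172·x^5 + 236196·x^7)·Dx + (162 + 3348·x + 24948·x^2 + 117612·x^3 + 396576·x^4 + 813564·x^5 + 918540·x^6 + 236196·x^7 + 826686·x^8)·Dx^2 + (36 + 576·x + 5184·x^2 + 25272·x^3 + 87480·x^4 + 227448·x^5 + 419904·x^6 + 472392·x^7 + 236196·x^8 + 472392·x^9)·Dx^3 + (5 + 54·x + 333·x^2 + 1512·x^3 + 5346·x^4 + 14580·x^5 + 30618·x^6 + 52488·x^7 + 59049·x^8 + 39366·x^9 + 59049·x^10)·Dx^4  (order 4).
h: a_k = 0, 0, 108, -162, 0, -243, 12636/5, -24057/5, …
ICs: h(0) = 0, h′(0) = 0, h′′(0) = 216, h′′′(0) = -972.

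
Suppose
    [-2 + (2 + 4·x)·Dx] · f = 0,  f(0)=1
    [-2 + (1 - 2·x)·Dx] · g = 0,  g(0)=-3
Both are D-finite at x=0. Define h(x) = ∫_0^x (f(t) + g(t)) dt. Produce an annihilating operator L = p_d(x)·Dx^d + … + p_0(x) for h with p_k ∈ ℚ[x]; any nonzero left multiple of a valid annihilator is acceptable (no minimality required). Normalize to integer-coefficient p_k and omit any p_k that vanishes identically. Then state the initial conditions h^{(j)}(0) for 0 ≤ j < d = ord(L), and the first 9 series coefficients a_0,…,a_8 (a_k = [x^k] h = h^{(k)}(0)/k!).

L = (10 + 12·x)·Dx + (-9 - 28·x - 36·x^2)·Dx^2 + (1 + 6·x - 4·x^2 - 24·x^3)·Dx^3  (order 3).
h: a_k = 0, -2, -5/2, -25/6, -47/8, -389/40, -761/48, -3093/112, -6111/128, …
ICs: h(0) = 0, h′(0) = -2, h′′(0) = -5.

f: a_k = 1, 1, -1/2, 1/2, -5/8, 7/8, -21/16, 33/16, -429/128, …
g: a_k = -3, -6, -12, -24, -48, -96, -192, -384, -768, …
Weyl lclm of L_f,L_g ⇒ L₀ (ord ≤ 2).
h=∫h₀ ⇒ L = L₀·Dx.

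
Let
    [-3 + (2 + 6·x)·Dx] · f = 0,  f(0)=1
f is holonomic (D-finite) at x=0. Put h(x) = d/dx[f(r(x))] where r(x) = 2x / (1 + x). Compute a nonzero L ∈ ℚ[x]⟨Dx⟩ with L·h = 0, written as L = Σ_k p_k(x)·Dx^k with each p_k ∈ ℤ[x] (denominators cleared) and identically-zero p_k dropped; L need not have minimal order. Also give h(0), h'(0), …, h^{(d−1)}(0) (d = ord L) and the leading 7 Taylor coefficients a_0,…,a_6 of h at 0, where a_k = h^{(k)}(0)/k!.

f: a_k = 1, 3/2, -9/8, 27/16, -405/128, 1701/256, -15309/1024, …
f∘r: x↦r, Dx↦Dx/r' in L_f ⇒ L₀.
h₀' ⇒ L via d/dx closure of L₀.
L = (-5 - 14·x) + (-1 - 8·x - 7·x^2)·Dx  (order 1).
h: a_k = 3, -15, 153/2, -861/2, 20685/8, -128961/8, 1644825/16, …
ICs: h(0) = 3.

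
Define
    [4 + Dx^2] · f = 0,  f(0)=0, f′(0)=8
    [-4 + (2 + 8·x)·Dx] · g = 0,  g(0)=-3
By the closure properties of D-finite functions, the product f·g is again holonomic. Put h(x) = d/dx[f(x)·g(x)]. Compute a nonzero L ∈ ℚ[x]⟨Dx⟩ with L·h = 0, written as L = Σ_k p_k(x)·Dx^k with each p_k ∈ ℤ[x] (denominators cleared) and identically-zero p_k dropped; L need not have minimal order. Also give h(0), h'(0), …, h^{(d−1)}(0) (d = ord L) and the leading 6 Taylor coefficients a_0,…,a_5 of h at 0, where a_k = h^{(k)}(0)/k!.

f: a_k = 0, 8, 0, -16/3, 0, 16/15, …
g: a_k = -3, -6, 6, -12, 30, -84, …
L₀ := L_f ⊗_s L_g (sym. prod.), ord ≤ 2.
h₀' ⇒ L via d/dx closure of L₀.
L = (8 + 96·x + 256·x^2 + 256·x^3 + 256·x^4) + (2 - 48·x^2 - 64·x^3)·Dx + (1 + 10·x + 36·x^2 + 64·x^3 + 64·x^4)·Dx^2  (order 2).
h: a_k = -24, -96, 192, -256, 1024, -18432/5, …
ICs: h(0) = -24, h′(0) = -96.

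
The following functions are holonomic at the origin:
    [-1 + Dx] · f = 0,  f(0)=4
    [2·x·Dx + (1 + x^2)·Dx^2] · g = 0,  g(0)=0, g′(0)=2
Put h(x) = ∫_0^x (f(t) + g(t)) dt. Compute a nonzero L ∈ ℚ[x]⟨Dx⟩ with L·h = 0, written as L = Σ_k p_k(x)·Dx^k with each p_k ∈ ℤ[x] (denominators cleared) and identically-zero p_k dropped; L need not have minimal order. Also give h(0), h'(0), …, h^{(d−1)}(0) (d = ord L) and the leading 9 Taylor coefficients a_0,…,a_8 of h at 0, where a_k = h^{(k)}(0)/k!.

f: a_k = 4, 4, 2, 2/3, 1/6, 1/30, 1/180, 1/1260, 1/10080, …
g: a_k = 0, 2, 0, -2/3, 0, 2/5, 0, -2/7, 0, …
h₀=f+g: left-lcm gives L₀, ord ≤ 3.
h=∫h₀ ⇒ L = L₀·Dx.
L = (2 - 4·x - 2·x^2)·Dx^2 + (-3 + 3·x + x^2 - x^3)·Dx^3 + (1 + x + x^2 + x^3)·Dx^4  (order 4).
h: a_k = 0, 4, 3, 2/3, 0, 1/30, 13/180, 1/1260, -359/10080, …
ICs: h(0) = 0, h′(0) = 4, h′′(0) = 6, h′′′(0) = 4.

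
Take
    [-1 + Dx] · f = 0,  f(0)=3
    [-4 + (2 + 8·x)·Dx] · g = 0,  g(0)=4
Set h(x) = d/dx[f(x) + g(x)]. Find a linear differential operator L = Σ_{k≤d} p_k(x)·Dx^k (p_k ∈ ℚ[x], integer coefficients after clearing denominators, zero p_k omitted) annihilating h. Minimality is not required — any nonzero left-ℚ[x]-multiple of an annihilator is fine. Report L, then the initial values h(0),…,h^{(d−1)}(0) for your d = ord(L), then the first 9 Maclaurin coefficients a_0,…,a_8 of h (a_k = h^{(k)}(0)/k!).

L = (-14 - 8·x) + (11 - 8·x - 16·x^2)·Dx + (3 + 16·x + 16·x^2)·Dx^2  (order 2).
h: a_k = 11, -13, 99/2, -319/2, 4481/8, -80639/40, 1774081/240, -46126079/1680, 1383782401/13440, …
ICs: h(0) = 11, h′(0) = -13.

f: a_k = 3, 3, 3/2, 1/2, 1/8, 1/40, 1/240, 1/1680, 1/13440, …
g: a_k = 4, 8, -8, 16, -40, 112, -336, 1056, -3432, …
f+g: L₀ = lclm(L_f,L_g), ord ≤ 1+1.
h₀' ⇒ L via d/dx closure of L₀.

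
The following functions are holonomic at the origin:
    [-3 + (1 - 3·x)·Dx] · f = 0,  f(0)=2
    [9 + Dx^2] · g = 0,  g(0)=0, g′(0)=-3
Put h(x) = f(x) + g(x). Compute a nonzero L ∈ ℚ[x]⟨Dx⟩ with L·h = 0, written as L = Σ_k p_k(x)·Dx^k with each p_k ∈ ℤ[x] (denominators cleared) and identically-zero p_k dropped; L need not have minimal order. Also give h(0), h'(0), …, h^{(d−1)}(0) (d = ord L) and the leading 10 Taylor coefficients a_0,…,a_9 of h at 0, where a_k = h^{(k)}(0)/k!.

f: a_k = 2, 6, 18, 54, 162, 486, 1458, 4374, 13122, 39366, …
g: a_k = 0, -3, 0, 9/2, 0, -81/40, 0, 243/560, 0, -243/4480, …
f+g: L₀ = lclm(L_f,L_g), ord ≤ 1+2.
L = (63 - 54·x + 81·x^2) + (-9 + 45·x - 81·x^2 + 81·x^3)·Dx + (7 - 6·x + 9·x^2)·Dx^2 + (-1 + 5·x - 9·x^2 + 9·x^3)·Dx^3  (order 3).
h: a_k = 2, 3, 18, 117/2, 162, 19359/40, 1458, 2449683/560, 13122, 176359437/4480, …
ICs: h(0) = 2, h′(0) = 3, h′′(0) = 36.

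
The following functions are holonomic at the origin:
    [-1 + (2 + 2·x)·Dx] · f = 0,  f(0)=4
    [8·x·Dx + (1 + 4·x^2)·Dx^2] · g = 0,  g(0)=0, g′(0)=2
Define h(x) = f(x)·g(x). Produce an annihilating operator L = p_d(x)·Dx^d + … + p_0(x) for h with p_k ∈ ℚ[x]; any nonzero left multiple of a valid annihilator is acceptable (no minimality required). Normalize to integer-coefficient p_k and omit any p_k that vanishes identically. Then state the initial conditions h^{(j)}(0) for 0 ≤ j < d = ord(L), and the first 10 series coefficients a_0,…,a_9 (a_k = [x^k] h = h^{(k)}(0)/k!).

f: a_k = 4, 2, -1/2, 1/4, -5/32, 7/64, -21/256, 33/512, -429/8192, 715/16384, …
g: a_k = 0, 2, 0, -8/3, 0, 32/5, 0, -128/7, 0, 512/9, …
h₀=f·g: eliminate ⇒ L₀, order ≤ 1·2.
L = (3 - 16·x - 4·x^2) + (-4 + 28·x + 48·x^2 + 16·x^3)·Dx + (4 + 8·x + 20·x^2 + 32·x^3 + 16·x^4)·Dx^2  (order 2).
h: a_k = 0, 8, 4, -35/3, -29/6, 6389/240, 5929/480, -1022653/13440, -944407/26880, 60850925/258048, …
ICs: h(0) = 0, h′(0) = 8.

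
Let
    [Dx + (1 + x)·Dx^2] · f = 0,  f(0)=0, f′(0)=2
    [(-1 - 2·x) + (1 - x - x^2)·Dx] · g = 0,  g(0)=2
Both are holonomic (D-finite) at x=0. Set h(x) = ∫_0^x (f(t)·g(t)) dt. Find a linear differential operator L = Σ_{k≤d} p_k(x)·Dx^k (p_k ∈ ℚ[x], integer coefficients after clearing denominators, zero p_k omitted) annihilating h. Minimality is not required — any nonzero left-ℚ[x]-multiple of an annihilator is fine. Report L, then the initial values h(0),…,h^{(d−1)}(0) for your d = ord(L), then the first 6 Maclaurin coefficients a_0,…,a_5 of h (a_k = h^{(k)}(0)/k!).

f: a_k = 0, 2, -1, 2/3, -1/2, 2/5, …
g: a_k = 2, 2, 4, 6, 10, 16, …
Sym-product of L_f,L_g gives L₀ (≤ ord 2).
∫: right-multiply L₀ by Dx.
L = (3 + 4·x)·Dx + (1 + 7·x + 5·x^2)·Dx^2 + (-1 + 2·x^2 + x^3)·Dx^3  (order 3).
h: a_k = 0, 0, 2, 2/3, 11/6, 5/3, …
ICs: h(0) = 0, h′(0) = 0, h′′(0) = 4.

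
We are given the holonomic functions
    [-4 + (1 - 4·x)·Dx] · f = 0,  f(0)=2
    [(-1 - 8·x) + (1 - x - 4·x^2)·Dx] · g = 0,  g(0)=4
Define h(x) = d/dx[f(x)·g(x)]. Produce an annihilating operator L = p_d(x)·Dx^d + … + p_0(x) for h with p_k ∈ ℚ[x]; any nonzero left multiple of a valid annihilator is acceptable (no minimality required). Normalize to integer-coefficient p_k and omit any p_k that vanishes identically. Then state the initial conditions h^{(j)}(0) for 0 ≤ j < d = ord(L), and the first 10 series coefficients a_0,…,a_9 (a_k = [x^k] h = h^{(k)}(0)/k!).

L = (50 - 96·x - 480·x^2 + 3072·x^4) + (-5 + 25·x + 48·x^2 - 320·x^3 + 768·x^5)·Dx  (order 1).
h: a_k = 40, 400, 2616, 14880, 77000, 378288, 1790040, 8257600, 37370088, 166696400, …
ICs: h(0) = 40.

f: a_k = 2, 8, 32, 128, 512, 2048, 8192, 32768, 131072, 524288, …
g: a_k = 4, 4, 20, 36, 116, 260, 724, 1764, 4660, 11716, …
Product ⇒ symmetric product L₀, ord ≤ 1.
Differentiate: ansatz ord ≤ ord L₀ ⇒ L.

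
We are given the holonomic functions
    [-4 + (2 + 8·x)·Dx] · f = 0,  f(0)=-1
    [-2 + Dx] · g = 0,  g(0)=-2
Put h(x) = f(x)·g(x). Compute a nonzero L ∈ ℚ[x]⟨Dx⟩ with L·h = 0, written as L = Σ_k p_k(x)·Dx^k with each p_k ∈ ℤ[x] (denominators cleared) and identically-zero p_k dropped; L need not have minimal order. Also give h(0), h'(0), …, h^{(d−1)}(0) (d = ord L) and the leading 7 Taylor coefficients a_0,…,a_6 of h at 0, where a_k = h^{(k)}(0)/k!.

L = (-4 - 8·x) + (1 + 4·x)·Dx  (order 1).
h: a_k = 2, 8, 8, 32/3, -16/3, 448/15, -3904/45, …
ICs: h(0) = 2.

f: a_k = -1, -2, 2, -4, 10, -28, 84, …
g: a_k = -2, -4, -4, -8/3, -4/3, -8/15, -8/45, …
h₀=f·g: eliminate ⇒ L₀, order ≤ 1·1.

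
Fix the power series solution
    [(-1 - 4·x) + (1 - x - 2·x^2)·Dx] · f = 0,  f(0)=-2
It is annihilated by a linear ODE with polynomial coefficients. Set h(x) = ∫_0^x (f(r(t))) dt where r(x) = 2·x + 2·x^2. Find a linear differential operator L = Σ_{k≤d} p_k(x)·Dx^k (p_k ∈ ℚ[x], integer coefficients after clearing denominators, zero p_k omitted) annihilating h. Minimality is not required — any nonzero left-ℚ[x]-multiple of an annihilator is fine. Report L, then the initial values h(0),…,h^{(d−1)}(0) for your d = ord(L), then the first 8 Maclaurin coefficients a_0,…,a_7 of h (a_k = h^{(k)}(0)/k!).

f: a_k = -2, -2, -6, -10, -22, -42, -86, -170, …
h₀=f(r): pull back L_f along r ⇒ L₀.
h=∫h₀ ⇒ L = L₀·Dx.
L = (2 + 20·x + 48·x^2 + 32·x^3)·Dx + (-1 + 2·x + 10·x^2 + 16·x^3 + 8·x^4)·Dx^2  (order 2).
h: a_k = 0, -2, -2, -28/3, -32, -616/5, -1496/3, -14416/7, …
ICs: h(0) = 0, h′(0) = -2.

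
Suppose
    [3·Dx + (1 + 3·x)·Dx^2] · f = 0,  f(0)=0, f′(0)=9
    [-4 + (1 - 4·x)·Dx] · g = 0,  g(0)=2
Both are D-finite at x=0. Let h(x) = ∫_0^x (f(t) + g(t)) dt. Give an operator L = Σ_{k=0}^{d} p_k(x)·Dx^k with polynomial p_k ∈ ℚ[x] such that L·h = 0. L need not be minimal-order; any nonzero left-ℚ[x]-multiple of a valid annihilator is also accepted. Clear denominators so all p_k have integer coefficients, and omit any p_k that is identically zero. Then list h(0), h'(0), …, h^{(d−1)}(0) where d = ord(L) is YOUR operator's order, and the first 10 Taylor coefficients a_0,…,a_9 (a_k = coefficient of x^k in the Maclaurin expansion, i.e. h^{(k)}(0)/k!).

f: a_k = 0, 9, -27/2, 27, -243/4, 729/5, -729/2, 6561/7, -19683/8, 6561, …
g: a_k = 2, 8, 32, 128, 512, 2048, 8192, 32768, 131072, 524288, …
Sum ⇒ L₀ = lclm(L_f,L_g) in ℚ(x)⟨Dx⟩.
h=∫₀ˣh₀: take L = L₀·Dx.
L = (-432 - 288·x)·Dx^2 + (-78 - 720·x - 576·x^2)·Dx^3 + (11 + x - 144·x^2 - 144·x^3)·Dx^4  (order 4).
h: a_k = 0, 2, 17/2, 37/6, 155/4, 361/4, 10969/30, 15655/14, 235937/56, 1028893/72, …
ICs: h(0) = 0, h′(0) = 2, h′′(0) = 17, h′′′(0) = 37.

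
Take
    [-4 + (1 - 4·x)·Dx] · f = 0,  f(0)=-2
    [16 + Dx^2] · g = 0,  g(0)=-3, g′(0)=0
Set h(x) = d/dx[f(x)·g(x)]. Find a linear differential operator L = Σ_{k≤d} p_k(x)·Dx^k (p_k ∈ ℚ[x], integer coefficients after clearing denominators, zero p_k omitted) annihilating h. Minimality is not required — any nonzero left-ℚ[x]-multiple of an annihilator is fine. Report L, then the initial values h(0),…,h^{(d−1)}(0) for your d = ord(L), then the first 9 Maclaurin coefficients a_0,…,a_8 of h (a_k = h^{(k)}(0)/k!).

L = (-16 - 128·x + 256·x^2) + (-8 + 32·x)·Dx + (1 - 8·x + 16·x^2)·Dx^2  (order 2).
h: a_k = 24, 96, 576, 3328, 16640, 398336/5, 5576704/15, 35692544/21, 53538816/7, …
ICs: h(0) = 24, h′(0) = 96.

f: a_k = -2, -8, -32, -128, -512, -2048, -8192, -32768, -131072, …
g: a_k = -3, 0, 24, 0, -32, 0, 256/15, 0, -512/105, …
f·g: L₀ = L_f ⊗_s L_g, ord ≤ 1·2.
h=h₀': d/dx-closure on L₀ ⇒ L.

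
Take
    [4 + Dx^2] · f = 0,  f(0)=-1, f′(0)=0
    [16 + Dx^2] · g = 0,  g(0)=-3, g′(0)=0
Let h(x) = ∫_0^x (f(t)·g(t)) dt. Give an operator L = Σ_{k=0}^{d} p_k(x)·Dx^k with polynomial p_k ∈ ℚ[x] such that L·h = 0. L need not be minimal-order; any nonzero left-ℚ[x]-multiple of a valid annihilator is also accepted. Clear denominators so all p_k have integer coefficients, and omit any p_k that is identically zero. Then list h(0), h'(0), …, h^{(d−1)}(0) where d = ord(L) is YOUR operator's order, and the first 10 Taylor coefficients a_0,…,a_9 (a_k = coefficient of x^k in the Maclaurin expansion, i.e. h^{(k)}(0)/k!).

f: a_k = -1, 0, 2, 0, -2/3, 0, 4/45, 0, -2/315, 0, …
g: a_k = -3, 0, 24, 0, -32, 0, 256/15, 0, -512/105, 0, …
Product ⇒ symmetric product L₀, ord ≤ 4.
∫: right-multiply L₀ by Dx.
L = 144·Dx + 40·Dx^3 + Dx^5  (order 5).
h: a_k = 0, 3, 0, -10, 0, 82/5, 0, -292/21, 0, 6562/945, …
ICs: h(0) = 0, h′(0) = 3, h′′(0) = 0, h′′′(0) = -60, h′′′′(0) = 0.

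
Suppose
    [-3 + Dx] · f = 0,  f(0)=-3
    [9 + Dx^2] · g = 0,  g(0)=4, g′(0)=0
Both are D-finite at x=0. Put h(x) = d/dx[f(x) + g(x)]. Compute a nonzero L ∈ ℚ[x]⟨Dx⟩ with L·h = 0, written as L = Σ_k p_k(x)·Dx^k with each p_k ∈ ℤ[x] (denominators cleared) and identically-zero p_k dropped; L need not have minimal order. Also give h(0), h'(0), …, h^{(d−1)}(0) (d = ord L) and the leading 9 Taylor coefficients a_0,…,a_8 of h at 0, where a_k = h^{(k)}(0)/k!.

f: a_k = -3, -9, -27/2, -27/2, -81/8, -243/40, -243/80, -729/560, -2187/4480, …
g: a_k = 4, 0, -18, 0, 27/2, 0, -81/20, 0, 729/1120, …
L₀ := lclm(L_f,L_g); ord L₀ ≤ 1+2.
Derive L from L₀ (diff closure).
L = 27 - 9·Dx + 3·Dx^2 - Dx^3  (order 3).
h: a_k = -9, -63, -81/2, 27/2, -243/8, -1701/40, -729/80, 729/560, -6561/4480, …
ICs: h(0) = -9, h′(0) = -63, h′′(0) = -81.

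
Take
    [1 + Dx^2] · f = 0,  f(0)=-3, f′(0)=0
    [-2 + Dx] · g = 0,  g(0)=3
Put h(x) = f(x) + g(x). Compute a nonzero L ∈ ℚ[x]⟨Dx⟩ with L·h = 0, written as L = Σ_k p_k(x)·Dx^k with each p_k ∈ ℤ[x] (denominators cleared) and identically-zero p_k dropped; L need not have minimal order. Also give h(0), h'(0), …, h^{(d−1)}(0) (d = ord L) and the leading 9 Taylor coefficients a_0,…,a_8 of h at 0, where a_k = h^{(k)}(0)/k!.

L = -2 + Dx - 2·Dx^2 + Dx^3  (order 3).
h: a_k = 0, 6, 15/2, 4, 15/8, 4/5, 13/48, 8/105, 17/896, …
ICs: h(0) = 0, h′(0) = 6, h′′(0) = 15.

f: a_k = -3, 0, 3/2, 0, -1/8, 0, 1/240, 0, -1/13440, …
g: a_k = 3, 6, 6, 4, 2, 4/5, 4/15, 8/105, 2/105, …
Weyl lclm of L_f,L_g ⇒ L₀ (ord ≤ 3).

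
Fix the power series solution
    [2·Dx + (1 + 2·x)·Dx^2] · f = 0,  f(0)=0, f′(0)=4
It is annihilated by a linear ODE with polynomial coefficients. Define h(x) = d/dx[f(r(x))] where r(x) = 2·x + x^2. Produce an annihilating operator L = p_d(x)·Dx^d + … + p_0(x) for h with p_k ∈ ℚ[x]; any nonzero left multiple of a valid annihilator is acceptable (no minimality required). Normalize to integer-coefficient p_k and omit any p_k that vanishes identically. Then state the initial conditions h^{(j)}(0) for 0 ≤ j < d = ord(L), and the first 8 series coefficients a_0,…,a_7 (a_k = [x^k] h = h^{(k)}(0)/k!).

L = (3 + 4·x + 2·x^2) + (1 + 5·x + 6·x^2 + 2·x^3)·Dx  (order 1).
h: a_k = 8, -24, 80, -272, 928, -3168, 10816, -36928, …
ICs: h(0) = 8.

f: a_k = 0, 4, -4, 16/3, -8, 64/5, -64/3, 256/7, …
h₀=f(r): pull back L_f along r ⇒ L₀.
h=h₀': d/dx-closure on L₀ ⇒ L.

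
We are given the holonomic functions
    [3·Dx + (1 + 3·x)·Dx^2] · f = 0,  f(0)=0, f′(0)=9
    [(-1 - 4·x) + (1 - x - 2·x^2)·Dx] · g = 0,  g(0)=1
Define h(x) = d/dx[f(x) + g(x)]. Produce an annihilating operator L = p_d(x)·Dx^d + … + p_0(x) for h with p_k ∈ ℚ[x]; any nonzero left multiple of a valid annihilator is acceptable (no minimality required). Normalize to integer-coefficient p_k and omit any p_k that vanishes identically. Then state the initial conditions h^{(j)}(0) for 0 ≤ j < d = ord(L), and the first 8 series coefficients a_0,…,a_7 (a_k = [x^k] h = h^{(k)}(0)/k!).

L = (-66 - 270·x - 576·x^2 - 336·x^3 - 288·x^4) + (-4 - 96·x - 492·x^2 - 832·x^3 - 696·x^4 - 480·x^5)·Dx + (3 + 19·x + 25·x^2 - 39·x^3 - 116·x^4 - 164·x^5 - 96·x^6)·Dx^2  (order 2).
h: a_k = 10, -21, 96, -199, 834, -1929, 7156, -18315, …
ICs: h(0) = 10, h′(0) = -21.

f: a_k = 0, 9, -27/2, 27, -243/4, 729/5, -729/2, 6561/7, …
g: a_k = 1, 1, 3, 5, 11, 21, 43, 85, …
Weyl lclm of L_f,L_g ⇒ L₀ (ord ≤ 3).
Differentiate: ansatz ord ≤ ord L₀ ⇒ L.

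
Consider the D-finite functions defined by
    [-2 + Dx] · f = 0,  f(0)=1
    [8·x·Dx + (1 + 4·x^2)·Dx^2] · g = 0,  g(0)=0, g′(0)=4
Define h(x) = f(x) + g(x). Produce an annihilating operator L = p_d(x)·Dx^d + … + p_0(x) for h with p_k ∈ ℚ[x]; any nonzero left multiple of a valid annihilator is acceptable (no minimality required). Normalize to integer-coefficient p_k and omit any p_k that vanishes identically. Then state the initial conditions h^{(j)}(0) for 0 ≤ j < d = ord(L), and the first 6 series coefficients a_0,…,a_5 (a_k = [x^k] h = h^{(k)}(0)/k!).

L = (8 - 32·x - 32·x^2)·Dx + (-6 + 12·x + 8·x^2 - 16·x^3)·Dx^2 + (1 + 2·x + 4·x^2 + 8·x^3)·Dx^3  (order 3).
h: a_k = 1, 6, 2, -4, 2/3, 196/15, …
ICs: h(0) = 1, h′(0) = 6, h′′(0) = 4.

f: a_k = 1, 2, 2, 4/3, 2/3, 4/15, …
g: a_k = 0, 4, 0, -16/3, 0, 64/5, …
Weyl lclm of L_f,L_g ⇒ L₀ (ord ≤ 3).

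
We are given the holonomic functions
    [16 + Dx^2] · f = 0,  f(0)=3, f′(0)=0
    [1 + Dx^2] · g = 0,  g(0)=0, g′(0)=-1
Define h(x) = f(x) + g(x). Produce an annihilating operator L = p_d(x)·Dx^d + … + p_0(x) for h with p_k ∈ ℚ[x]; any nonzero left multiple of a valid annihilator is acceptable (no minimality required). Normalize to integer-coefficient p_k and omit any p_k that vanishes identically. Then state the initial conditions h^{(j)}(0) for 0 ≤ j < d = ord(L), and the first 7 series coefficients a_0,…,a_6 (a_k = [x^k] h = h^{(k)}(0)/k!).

f: a_k = 3, 0, -24, 0, 32, 0, -256/15, …
g: a_k = 0, -1, 0, 1/6, 0, -1/120, 0, …
Weyl lclm of L_f,L_g ⇒ L₀ (ord ≤ 4).
L = 16 + 17·Dx^2 + Dx^4  (order 4).
h: a_k = 3, -1, -24, 1/6, 32, -1/120, -256/15, …
ICs: h(0) = 3, h′(0) = -1, h′′(0) = -48, h′′′(0) = 1.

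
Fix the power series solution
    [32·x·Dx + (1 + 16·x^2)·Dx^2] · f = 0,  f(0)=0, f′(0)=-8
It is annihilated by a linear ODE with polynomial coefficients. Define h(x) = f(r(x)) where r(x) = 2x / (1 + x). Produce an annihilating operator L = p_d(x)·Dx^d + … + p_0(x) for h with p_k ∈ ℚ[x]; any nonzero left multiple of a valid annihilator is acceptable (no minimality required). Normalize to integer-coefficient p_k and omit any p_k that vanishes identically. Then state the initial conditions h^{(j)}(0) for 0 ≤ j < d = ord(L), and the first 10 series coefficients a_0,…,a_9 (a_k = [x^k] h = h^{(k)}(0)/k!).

L = (2 + 130·x)·Dx + (1 + 2·x + 65·x^2)·Dx^2  (order 2).
h: a_k = 0, -16, 16, 976/3, -1008, -55376/5, 186416/3, 2853776/7, -3742704, -125612176/9, …
ICs: h(0) = 0, h′(0) = -16.

f: a_k = 0, -8, 0, 128/3, 0, -2048/5, 0, 32768/7, 0, -524288/9, …
Change of var in L_f (x↦r) gives L₀.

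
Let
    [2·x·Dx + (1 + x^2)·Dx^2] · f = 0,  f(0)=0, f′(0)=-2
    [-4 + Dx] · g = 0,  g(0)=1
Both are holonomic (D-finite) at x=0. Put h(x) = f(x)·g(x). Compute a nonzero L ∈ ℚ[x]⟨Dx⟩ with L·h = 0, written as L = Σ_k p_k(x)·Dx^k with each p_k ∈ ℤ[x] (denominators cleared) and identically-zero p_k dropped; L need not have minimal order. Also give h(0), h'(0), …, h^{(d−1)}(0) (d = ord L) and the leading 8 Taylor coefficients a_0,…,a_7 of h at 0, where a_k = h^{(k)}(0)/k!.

f: a_k = 0, -2, 0, 2/3, 0, -2/5, 0, 2/7, …
g: a_k = 1, 4, 8, 32/3, 32/3, 128/15, 256/45, 1024/315, …
Product ⇒ symmetric product L₀, ord ≤ 2.
L = (16 - 8·x + 16·x^2) + (-8 + 2·x - 8·x^2)·Dx + (1 + x^2)·Dx^2  (order 2).
h: a_k = 0, -2, -8, -46/3, -56/3, -82/5, -104/9, -754/105, …
ICs: h(0) = 0, h′(0) = -2.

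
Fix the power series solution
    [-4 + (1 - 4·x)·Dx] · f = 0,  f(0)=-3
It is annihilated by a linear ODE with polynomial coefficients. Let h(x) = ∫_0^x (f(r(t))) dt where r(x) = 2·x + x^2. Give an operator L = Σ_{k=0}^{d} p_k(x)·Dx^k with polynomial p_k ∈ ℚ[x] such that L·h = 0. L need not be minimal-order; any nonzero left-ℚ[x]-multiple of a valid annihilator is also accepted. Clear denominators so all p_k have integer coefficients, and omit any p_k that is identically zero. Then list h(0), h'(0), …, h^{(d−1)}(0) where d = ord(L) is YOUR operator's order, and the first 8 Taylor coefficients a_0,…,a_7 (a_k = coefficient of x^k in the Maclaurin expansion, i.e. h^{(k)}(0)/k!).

L = (8 + 8·x)·Dx + (-1 + 8·x + 4·x^2)·Dx^2  (order 2).
h: a_k = 0, -3, -12, -68, -432, -2928, -20672, -1050816/7, …
ICs: h(0) = 0, h′(0) = -3.

f: a_k = -3, -12, -48, -192, -768, -3072, -12288, -49152, …
L₀ from L_f via x↦r, Dx↦r'^{-1}Dx.
∫: right-multiply L₀ by Dx.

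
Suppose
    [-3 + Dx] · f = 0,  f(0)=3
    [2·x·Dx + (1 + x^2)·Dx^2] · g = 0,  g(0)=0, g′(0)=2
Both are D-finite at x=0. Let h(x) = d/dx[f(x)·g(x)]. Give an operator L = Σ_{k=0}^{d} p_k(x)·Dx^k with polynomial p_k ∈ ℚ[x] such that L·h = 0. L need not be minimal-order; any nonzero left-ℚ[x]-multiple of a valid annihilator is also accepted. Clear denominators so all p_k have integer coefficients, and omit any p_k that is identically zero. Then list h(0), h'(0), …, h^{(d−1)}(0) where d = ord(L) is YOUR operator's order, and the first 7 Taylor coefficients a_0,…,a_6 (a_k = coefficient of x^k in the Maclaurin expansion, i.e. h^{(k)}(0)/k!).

L = (21 - 36·x + 72·x^2 - 36·x^3 + 27·x^4) + (-16 + 18·x - 42·x^2 + 18·x^3 - 18·x^4)·Dx + (3 - 2·x + 6·x^2 - 2·x^3 + 3·x^4)·Dx^2  (order 2).
h: a_k = 6, 36, 75, 84, 249/4, 81/2, 1083/40, …
ICs: h(0) = 6, h′(0) = 36.

f: a_k = 3, 9, 27/2, 27/2, 81/8, 243/40, 243/80, …
g: a_k = 0, 2, 0, -2/3, 0, 2/5, 0, …
h₀=f·g: eliminate ⇒ L₀, order ≤ 1·2.
Derive L from L₀ (diff closure).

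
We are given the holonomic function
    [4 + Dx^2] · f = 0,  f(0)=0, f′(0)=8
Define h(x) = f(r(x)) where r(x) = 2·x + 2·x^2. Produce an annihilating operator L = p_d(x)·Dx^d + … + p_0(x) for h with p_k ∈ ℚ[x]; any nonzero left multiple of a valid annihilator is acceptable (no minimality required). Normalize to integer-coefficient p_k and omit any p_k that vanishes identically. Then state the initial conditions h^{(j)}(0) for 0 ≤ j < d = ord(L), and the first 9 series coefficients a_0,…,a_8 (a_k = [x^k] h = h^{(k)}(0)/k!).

f: a_k = 0, 8, 0, -16/3, 0, 16/15, 0, -32/315, 0, …
h₀=f(r): pull back L_f along r ⇒ L₀.
L = (16 + 96·x + 192·x^2 + 128·x^3) - 2·Dx + (1 + 2·x)·Dx^2  (order 2).
h: a_k = 0, 16, 16, -128/3, -128, -1408/15, 128, 103424/315, 11264/45, …
ICs: h(0) = 0, h′(0) = 16.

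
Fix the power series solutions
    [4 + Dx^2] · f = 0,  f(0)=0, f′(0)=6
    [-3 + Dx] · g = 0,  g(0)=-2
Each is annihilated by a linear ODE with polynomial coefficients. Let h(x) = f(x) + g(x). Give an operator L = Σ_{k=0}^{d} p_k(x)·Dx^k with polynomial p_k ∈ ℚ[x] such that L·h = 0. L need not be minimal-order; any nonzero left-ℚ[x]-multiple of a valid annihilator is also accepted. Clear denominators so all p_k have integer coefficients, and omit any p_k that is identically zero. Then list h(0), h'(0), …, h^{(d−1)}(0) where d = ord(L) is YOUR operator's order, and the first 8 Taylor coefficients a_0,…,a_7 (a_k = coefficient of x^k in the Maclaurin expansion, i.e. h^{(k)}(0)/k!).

L = -12 + 4·Dx - 3·Dx^2 + Dx^3  (order 3).
h: a_k = -2, 0, -9, -13, -27/4, -13/4, -81/40, -793/840, …
ICs: h(0) = -2, h′(0) = 0, h′′(0) = -18.

f: a_k = 0, 6, 0, -4, 0, 4/5, 0, -8/105, …
g: a_k = -2, -6, -9, -9, -27/4, -81/20, -81/40, -243/280, …
Weyl lclm of L_f,L_g ⇒ L₀ (ord ≤ 3).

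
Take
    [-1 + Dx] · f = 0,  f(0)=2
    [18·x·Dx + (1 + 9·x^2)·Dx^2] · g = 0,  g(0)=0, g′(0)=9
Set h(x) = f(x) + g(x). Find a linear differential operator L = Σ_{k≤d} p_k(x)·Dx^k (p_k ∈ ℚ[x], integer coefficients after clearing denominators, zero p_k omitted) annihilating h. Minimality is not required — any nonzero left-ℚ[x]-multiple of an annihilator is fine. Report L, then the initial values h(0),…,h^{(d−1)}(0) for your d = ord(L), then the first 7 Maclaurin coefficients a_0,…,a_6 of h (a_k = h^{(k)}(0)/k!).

L = (18 - 18·x - 486·x^2 - 162·x^3)·Dx + (-19 + 468·x^2 - 81·x^4)·Dx^2 + (1 + 18·x + 18·x^2 + 162·x^3 + 81·x^4)·Dx^3  (order 3).
h: a_k = 2, 11, 1, -80/3, 1/12, 8749/60, 1/360, …
ICs: h(0) = 2, h′(0) = 11, h′′(0) = 2.

f: a_k = 2, 2, 1, 1/3, 1/12, 1/60, 1/360, …
g: a_k = 0, 9, 0, -27, 0, 729/5, 0, …
f+g: L₀ = lclm(L_f,L_g), ord ≤ 1+2.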